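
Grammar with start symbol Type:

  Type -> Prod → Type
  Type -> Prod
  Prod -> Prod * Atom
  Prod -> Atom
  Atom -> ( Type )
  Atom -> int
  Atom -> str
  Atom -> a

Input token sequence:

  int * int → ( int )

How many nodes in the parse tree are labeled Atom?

[Type [Prod [Prod [Atom int]] * [Atom int]] → [Type [Prod [Atom ( [Type [Prod [Atom int]]] )]]]]

4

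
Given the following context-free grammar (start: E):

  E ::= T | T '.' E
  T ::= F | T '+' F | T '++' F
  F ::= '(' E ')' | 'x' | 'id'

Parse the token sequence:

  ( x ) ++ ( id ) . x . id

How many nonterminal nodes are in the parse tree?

[E [T [T [F ( [E [T [F x]]] )]] ++ [F ( [E [T [F id]]] )]] . [E [T [F x]] . [E [T [F id]]]]]

17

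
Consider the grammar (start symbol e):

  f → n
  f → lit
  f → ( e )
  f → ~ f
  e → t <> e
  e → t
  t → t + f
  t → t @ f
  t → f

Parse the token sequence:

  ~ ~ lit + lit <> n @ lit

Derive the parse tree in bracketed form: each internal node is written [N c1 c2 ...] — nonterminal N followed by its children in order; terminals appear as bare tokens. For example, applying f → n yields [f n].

[e [t [t [f ~ [f ~ [f lit]]]] + [f lit]] <> [e [t [t [f n]] @ [f lit]]]]

e
t <> e
t + f <> e
f + f <> e
~ f + f <> e
~ ~ f + f <> e
~ ~ lit + f <> e
~ ~ lit + lit <> e
~ ~ lit + lit <> t
~ ~ lit + lit <> t @ f
~ ~ lit + lit <> f @ f
~ ~ lit + lit <> n @ f
~ ~ lit + lit <> n @ lit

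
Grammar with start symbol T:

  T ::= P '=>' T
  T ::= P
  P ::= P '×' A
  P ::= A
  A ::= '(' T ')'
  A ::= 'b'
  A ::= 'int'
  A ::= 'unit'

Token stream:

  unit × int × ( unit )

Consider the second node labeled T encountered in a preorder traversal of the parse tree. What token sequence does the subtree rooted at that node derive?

[T [P [P [P [A unit]] × [A int]] × [A ( [T [P [A unit]]] )]]]

unit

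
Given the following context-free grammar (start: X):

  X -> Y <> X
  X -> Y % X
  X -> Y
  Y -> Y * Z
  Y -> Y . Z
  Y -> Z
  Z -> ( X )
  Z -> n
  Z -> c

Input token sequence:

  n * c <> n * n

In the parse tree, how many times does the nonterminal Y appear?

4

[X [Y [Y [Z n]] * [Z c]] <> [X [Y [Y [Z n]] * [Z n]]]]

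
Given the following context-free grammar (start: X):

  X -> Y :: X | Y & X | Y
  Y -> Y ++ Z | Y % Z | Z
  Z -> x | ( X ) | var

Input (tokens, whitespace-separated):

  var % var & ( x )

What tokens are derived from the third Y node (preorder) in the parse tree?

[X [Y [Y [Z var]] % [Z var]] & [X [Y [Z ( [X [Y [Z x]]] )]]]]

( x )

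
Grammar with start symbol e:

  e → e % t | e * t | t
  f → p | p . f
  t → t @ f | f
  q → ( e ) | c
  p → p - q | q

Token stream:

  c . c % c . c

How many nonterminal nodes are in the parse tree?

16

[e [e [t [f [p [q c]] . [f [p [q c]]]]]] % [t [f [p [q c]] . [f [p [q c]]]]]]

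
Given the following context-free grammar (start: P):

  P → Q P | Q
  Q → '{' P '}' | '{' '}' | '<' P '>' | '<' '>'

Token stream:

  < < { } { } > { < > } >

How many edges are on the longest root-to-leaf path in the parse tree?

7

[P [Q < [P [Q < [P [Q { }] [P [Q { }]]] >] [P [Q { [P [Q < >]] }]]] >]]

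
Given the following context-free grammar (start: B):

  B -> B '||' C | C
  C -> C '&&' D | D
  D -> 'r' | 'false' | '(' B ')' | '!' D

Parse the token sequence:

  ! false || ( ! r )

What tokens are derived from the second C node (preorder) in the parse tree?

( ! r )

[B [B [C [D ! [D false]]]] || [C [D ( [B [C [D ! [D r]]]] )]]]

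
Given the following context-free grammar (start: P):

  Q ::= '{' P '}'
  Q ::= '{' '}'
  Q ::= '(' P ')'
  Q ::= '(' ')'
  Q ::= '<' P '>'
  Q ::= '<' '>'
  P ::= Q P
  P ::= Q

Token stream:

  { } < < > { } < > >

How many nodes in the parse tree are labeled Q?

5

[P [Q { }] [P [Q < [P [Q < >] [P [Q { }] [P [Q < >]]]] >]]]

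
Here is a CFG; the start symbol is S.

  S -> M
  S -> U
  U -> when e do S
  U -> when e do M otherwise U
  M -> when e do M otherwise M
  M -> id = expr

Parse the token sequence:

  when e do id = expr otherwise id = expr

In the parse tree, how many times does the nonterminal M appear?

[S [M when e do [M id = expr] otherwise [M id = expr]]]

3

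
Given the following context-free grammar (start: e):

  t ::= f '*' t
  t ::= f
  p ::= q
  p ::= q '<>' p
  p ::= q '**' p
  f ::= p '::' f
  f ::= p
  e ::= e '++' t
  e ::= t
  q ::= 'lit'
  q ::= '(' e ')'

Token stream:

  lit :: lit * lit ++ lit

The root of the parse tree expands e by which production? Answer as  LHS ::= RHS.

e ::= e '++' t

[e [e [t [f [p [q lit]] :: [f [p [q lit]]]] * [t [f [p [q lit]]]]]] ++ [t [f [p [q lit]]]]]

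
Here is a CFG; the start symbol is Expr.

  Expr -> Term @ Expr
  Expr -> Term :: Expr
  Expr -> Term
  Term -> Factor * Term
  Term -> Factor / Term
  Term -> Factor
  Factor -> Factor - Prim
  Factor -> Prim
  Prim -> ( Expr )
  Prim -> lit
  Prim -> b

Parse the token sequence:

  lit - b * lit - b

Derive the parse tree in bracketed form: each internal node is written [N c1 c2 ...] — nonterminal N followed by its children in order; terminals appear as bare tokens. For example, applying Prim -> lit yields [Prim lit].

[Expr [Term [Factor [Factor [Prim lit]] - [Prim b]] * [Term [Factor [Factor [Prim lit]] - [Prim b]]]]]

Expr
Term
Factor * Term
Factor - Prim * Term
Prim - Prim * Term
lit - Prim * Term
lit - b * Term
lit - b * Factor
lit - b * Factor - Prim
lit - b * Prim - Prim
lit - b * lit - Prim
lit - b * lit - b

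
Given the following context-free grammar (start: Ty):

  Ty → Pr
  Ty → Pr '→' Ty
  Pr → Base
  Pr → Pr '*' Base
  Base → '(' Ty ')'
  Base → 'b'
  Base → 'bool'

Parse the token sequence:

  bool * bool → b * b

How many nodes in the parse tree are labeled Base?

4

[Ty [Pr [Pr [Base bool]] * [Base bool]] → [Ty [Pr [Pr [Base b]] * [Base b]]]]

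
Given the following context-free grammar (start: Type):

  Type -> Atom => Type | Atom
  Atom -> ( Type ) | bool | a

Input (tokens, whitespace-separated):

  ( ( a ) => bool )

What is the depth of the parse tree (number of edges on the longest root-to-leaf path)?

[Type [Atom ( [Type [Atom ( [Type [Atom a]] )] => [Type [Atom bool]]] )]]

6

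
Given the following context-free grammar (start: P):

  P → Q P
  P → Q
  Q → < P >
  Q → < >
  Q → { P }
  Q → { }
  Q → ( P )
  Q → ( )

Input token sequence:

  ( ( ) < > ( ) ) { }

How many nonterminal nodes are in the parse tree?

[P [Q ( [P [Q ( )] [P [Q < >] [P [Q ( )]]]] )] [P [Q { }]]]

10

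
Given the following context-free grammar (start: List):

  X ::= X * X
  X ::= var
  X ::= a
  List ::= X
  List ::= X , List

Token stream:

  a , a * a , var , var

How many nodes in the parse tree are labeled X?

6

[List [X a] , [List [X [X a] * [X a]] , [List [X var] , [List [X var]]]]]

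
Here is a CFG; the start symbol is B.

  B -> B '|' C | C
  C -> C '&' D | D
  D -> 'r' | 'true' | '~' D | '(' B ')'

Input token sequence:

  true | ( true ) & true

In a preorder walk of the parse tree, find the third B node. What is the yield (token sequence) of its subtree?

true

[B [B [C [D true]]] | [C [C [D ( [B [C [D true]]] )]] & [D true]]]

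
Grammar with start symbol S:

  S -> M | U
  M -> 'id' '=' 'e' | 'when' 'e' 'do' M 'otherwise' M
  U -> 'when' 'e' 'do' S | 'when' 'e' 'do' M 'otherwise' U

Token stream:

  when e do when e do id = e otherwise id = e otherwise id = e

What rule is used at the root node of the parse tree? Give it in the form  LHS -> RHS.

[S [M when e do [M when e do [M id = e] otherwise [M id = e]] otherwise [M id = e]]]

S -> M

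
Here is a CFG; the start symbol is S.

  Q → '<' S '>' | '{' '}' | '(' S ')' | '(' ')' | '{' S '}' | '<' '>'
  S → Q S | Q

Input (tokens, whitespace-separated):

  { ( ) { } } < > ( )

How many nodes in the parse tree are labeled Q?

[S [Q { [S [Q ( )] [S [Q { }]]] }] [S [Q < >] [S [Q ( )]]]]

5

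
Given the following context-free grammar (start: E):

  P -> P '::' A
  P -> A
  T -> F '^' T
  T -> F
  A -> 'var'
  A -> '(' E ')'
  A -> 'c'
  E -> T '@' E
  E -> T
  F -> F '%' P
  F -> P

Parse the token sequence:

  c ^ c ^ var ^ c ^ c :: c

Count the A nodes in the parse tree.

[E [T [F [P [A c]]] ^ [T [F [P [A c]]] ^ [T [F [P [A var]]] ^ [T [F [P [A c]]] ^ [T [F [P [P [A c]] :: [A c]]]]]]]]]

6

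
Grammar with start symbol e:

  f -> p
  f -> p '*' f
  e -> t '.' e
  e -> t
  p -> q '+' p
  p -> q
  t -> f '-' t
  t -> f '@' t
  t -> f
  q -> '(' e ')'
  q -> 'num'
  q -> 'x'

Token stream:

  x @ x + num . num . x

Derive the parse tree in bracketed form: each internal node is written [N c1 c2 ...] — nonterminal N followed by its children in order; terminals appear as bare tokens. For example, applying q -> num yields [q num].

e
t . e
f @ t . e
p @ t . e
q @ t . e
x @ t . e
x @ f . e
x @ p . e
x @ q + p . e
x @ x + p . e
x @ x + q . e
x @ x + num . e
x @ x + num . t . e
x @ x + num . f . e
x @ x + num . p . e
x @ x + num . q . e
x @ x + num . num . e
x @ x + num . num . t
x @ x + num . num . f
x @ x + num . num . p
x @ x + num . num . q
x @ x + num . num . x

[e [t [f [p [q x]]] @ [t [f [p [q x] + [p [q num]]]]]] . [e [t [f [p [q num]]]] . [e [t [f [p [q x]]]]]]]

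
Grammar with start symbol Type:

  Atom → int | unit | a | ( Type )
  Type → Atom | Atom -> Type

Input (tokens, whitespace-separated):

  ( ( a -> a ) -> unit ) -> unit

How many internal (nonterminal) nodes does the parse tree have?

12

[Type [Atom ( [Type [Atom ( [Type [Atom a] -> [Type [Atom a]]] )] -> [Type [Atom unit]]] )] -> [Type [Atom unit]]]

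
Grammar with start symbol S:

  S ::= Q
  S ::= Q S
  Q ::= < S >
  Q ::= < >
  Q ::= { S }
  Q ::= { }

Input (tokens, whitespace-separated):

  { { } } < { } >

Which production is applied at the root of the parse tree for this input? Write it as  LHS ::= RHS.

[S [Q { [S [Q { }]] }] [S [Q < [S [Q { }]] >]]]

S ::= Q S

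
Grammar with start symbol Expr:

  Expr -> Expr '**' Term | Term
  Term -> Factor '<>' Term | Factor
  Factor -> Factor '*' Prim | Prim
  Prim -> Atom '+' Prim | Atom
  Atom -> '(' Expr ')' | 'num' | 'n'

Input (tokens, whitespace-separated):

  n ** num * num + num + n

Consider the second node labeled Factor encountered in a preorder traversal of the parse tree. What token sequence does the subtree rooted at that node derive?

num * num + num + n

[Expr [Expr [Term [Factor [Prim [Atom n]]]]] ** [Term [Factor [Factor [Prim [Atom num]]] * [Prim [Atom num] + [Prim [Atom num] + [Prim [Atom n]]]]]]]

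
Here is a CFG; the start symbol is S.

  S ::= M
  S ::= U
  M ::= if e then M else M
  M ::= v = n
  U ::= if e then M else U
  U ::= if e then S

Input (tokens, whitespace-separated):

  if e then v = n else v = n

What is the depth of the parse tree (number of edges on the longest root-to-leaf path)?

[S [M if e then [M v = n] else [M v = n]]]

3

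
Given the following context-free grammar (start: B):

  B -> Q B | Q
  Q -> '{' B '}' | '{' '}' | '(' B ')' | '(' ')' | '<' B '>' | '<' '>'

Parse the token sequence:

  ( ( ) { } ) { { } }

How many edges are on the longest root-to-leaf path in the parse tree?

5

[B [Q ( [B [Q ( )] [B [Q { }]]] )] [B [Q { [B [Q { }]] }]]]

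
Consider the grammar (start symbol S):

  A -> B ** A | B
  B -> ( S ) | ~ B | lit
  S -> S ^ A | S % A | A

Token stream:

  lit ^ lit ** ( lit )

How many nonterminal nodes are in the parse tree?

[S [S [A [B lit]]] ^ [A [B lit] ** [A [B ( [S [A [B lit]]] )]]]]

11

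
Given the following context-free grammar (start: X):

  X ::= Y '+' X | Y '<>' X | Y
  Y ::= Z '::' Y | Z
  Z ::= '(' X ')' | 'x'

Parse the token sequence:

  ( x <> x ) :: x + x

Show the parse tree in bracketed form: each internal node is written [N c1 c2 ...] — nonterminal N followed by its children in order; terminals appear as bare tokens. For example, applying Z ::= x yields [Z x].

X
Y + X
Z :: Y + X
( X ) :: Y + X
( Y <> X ) :: Y + X
( Z <> X ) :: Y + X
( x <> X ) :: Y + X
( x <> Y ) :: Y + X
( x <> Z ) :: Y + X
( x <> x ) :: Y + X
( x <> x ) :: Z + X
( x <> x ) :: x + X
( x <> x ) :: x + Y
( x <> x ) :: x + Z
( x <> x ) :: x + x

[X [Y [Z ( [X [Y [Z x]] <> [X [Y [Z x]]]] )] :: [Y [Z x]]] + [X [Y [Z x]]]]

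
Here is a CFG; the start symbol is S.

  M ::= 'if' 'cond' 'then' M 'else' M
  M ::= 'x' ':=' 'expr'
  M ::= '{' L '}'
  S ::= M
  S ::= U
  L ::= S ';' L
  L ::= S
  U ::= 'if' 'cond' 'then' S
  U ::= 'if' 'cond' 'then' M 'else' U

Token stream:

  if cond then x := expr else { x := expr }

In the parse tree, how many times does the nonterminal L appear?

1

[S [M if cond then [M x := expr] else [M { [L [S [M x := expr]]] }]]]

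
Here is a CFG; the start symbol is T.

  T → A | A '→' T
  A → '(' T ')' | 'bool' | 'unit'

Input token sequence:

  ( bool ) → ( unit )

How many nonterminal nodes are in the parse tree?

8

[T [A ( [T [A bool]] )] → [T [A ( [T [A unit]] )]]]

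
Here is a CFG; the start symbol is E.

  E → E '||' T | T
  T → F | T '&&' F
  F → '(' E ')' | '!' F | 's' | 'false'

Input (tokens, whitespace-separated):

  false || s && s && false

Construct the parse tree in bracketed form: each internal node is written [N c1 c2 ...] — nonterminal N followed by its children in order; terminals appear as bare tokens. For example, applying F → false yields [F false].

E
E || T
T || T
F || T
false || T
false || T && F
false || T && F && F
false || F && F && F
false || s && F && F
false || s && s && F
false || s && s && false

[E [E [T [F false]]] || [T [T [T [F s]] && [F s]] && [F false]]]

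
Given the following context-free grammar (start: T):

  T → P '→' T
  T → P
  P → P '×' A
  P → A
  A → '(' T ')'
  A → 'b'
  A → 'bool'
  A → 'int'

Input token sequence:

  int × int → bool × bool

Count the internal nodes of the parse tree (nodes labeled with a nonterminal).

10

[T [P [P [A int]] × [A int]] → [T [P [P [A bool]] × [A bool]]]]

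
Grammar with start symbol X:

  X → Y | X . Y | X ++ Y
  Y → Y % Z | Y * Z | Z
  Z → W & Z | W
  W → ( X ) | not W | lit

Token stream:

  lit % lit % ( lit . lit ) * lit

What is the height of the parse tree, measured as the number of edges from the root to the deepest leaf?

[X [Y [Y [Y [Y [Z [W lit]]] % [Z [W lit]]] % [Z [W ( [X [X [Y [Z [W lit]]]] . [Y [Z [W lit]]]] )]]] * [Z [W lit]]]]

10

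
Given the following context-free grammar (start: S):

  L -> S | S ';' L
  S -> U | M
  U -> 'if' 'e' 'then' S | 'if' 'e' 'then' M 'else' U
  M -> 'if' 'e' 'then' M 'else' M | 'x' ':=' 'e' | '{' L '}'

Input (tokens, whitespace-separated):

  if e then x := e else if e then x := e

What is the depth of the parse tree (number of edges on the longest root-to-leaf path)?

[S [U if e then [M x := e] else [U if e then [S [M x := e]]]]]

5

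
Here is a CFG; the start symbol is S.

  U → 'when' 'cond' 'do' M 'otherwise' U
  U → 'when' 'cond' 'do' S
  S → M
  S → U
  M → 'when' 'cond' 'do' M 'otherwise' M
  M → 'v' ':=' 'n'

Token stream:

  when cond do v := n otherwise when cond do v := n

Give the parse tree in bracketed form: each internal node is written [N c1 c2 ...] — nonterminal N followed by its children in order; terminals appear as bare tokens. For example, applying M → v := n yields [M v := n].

[S [U when cond do [M v := n] otherwise [U when cond do [S [M v := n]]]]]

S
U
when cond do M otherwise U
when cond do v := n otherwise U
when cond do v := n otherwise when cond do S
when cond do v := n otherwise when cond do M
when cond do v := n otherwise when cond do v := n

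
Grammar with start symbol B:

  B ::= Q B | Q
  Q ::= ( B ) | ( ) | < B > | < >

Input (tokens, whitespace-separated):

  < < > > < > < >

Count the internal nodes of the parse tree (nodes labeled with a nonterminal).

8

[B [Q < [B [Q < >]] >] [B [Q < >] [B [Q < >]]]]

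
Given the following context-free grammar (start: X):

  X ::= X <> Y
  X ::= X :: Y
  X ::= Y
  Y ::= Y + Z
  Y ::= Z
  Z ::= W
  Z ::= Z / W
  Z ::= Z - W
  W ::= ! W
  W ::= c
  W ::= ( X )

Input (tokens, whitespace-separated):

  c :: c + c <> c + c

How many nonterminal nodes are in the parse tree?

[X [X [X [Y [Z [W c]]]] :: [Y [Y [Z [W c]]] + [Z [W c]]]] <> [Y [Y [Z [W c]]] + [Z [W c]]]]

18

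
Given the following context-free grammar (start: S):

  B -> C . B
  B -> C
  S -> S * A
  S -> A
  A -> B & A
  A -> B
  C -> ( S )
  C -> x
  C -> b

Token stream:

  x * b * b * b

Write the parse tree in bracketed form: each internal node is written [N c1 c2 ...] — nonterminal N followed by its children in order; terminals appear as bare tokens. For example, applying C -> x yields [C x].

[S [S [S [S [A [B [C x]]]] * [A [B [C b]]]] * [A [B [C b]]]] * [A [B [C b]]]]

S
S * A
S * A * A
S * A * A * A
A * A * A * A
B * A * A * A
C * A * A * A
x * A * A * A
x * B * A * A
x * C * A * A
x * b * A * A
x * b * B * A
x * b * C * A
x * b * b * A
x * b * b * B
x * b * b * C
x * b * b * b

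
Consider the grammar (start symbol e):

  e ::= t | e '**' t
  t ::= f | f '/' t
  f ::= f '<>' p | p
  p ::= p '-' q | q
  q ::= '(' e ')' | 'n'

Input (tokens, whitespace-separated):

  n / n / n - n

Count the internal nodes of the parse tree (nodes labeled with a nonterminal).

15

[e [t [f [p [q n]]] / [t [f [p [q n]]] / [t [f [p [p [q n]] - [q n]]]]]]]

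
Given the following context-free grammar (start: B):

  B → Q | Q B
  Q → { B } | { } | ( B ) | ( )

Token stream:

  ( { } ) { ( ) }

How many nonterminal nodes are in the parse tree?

[B [Q ( [B [Q { }]] )] [B [Q { [B [Q ( )]] }]]]

8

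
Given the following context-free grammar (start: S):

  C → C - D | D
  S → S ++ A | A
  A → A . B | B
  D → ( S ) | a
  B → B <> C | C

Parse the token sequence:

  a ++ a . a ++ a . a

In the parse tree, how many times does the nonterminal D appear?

[S [S [S [A [B [C [D a]]]]] ++ [A [A [B [C [D a]]]] . [B [C [D a]]]]] ++ [A [A [B [C [D a]]]] . [B [C [D a]]]]]

5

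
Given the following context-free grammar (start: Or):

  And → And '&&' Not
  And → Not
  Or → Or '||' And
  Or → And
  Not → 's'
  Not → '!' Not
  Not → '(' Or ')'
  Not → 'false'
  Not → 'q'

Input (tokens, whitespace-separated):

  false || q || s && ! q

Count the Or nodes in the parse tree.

3

[Or [Or [Or [And [Not false]]] || [And [Not q]]] || [And [And [Not s]] && [Not ! [Not q]]]]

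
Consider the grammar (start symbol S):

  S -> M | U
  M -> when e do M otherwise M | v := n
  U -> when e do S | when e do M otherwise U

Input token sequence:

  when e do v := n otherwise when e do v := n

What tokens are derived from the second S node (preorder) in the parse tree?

v := n

[S [U when e do [M v := n] otherwise [U when e do [S [M v := n]]]]]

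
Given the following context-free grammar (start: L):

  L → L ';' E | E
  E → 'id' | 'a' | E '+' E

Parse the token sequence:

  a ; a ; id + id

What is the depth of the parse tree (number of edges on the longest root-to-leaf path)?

4

[L [L [L [E a]] ; [E a]] ; [E [E id] + [E id]]]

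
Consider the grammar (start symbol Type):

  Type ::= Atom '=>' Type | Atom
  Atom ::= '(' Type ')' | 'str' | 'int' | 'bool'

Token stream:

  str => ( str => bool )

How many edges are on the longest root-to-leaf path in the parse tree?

6

[Type [Atom str] => [Type [Atom ( [Type [Atom str] => [Type [Atom bool]]] )]]]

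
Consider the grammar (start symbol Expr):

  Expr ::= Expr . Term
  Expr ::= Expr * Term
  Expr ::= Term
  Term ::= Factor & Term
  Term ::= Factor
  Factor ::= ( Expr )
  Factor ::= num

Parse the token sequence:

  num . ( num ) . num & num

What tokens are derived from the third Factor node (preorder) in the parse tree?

[Expr [Expr [Expr [Term [Factor num]]] . [Term [Factor ( [Expr [Term [Factor num]]] )]]] . [Term [Factor num] & [Term [Factor num]]]]

num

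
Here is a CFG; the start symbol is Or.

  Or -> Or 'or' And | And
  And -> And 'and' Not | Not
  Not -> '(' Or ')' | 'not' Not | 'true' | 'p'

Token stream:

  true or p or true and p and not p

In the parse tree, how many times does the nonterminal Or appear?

3

[Or [Or [Or [And [Not true]]] or [And [Not p]]] or [And [And [And [Not true]] and [Not p]] and [Not not [Not p]]]]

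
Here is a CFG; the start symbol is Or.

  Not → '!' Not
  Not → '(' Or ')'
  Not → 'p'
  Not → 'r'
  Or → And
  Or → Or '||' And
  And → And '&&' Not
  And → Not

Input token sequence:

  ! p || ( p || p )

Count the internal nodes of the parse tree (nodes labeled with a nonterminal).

[Or [Or [And [Not ! [Not p]]]] || [And [Not ( [Or [Or [And [Not p]]] || [And [Not p]]] )]]]

13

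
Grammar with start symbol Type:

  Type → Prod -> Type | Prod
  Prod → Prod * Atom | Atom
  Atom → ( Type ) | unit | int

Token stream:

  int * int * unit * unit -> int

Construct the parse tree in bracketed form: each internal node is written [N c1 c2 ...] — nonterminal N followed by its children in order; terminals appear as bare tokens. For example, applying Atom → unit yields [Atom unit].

[Type [Prod [Prod [Prod [Prod [Atom int]] * [Atom int]] * [Atom unit]] * [Atom unit]] -> [Type [Prod [Atom int]]]]

Type
Prod -> Type
Prod * Atom -> Type
Prod * Atom * Atom -> Type
Prod * Atom * Atom * Atom -> Type
Atom * Atom * Atom * Atom -> Type
int * Atom * Atom * Atom -> Type
int * int * Atom * Atom -> Type
int * int * unit * Atom -> Type
int * int * unit * unit -> Type
int * int * unit * unit -> Prod
int * int * unit * unit -> Atom
int * int * unit * unit -> int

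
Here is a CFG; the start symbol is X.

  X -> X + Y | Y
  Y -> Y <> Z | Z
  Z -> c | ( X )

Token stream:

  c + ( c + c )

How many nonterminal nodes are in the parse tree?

12

[X [X [Y [Z c]]] + [Y [Z ( [X [X [Y [Z c]]] + [Y [Z c]]] )]]]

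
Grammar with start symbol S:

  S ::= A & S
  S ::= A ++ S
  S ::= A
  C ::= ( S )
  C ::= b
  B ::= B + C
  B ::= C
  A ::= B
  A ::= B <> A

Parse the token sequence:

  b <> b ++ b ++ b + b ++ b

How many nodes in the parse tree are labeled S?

[S [A [B [C b]] <> [A [B [C b]]]] ++ [S [A [B [C b]]] ++ [S [A [B [B [C b]] + [C b]]] ++ [S [A [B [C b]]]]]]]

4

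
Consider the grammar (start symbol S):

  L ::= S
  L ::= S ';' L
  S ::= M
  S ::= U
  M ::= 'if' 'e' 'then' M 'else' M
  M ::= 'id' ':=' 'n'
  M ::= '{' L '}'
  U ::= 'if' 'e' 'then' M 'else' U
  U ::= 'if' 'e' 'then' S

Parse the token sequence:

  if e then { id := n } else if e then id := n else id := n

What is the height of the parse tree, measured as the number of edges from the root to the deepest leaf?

6

[S [M if e then [M { [L [S [M id := n]]] }] else [M if e then [M id := n] else [M id := n]]]]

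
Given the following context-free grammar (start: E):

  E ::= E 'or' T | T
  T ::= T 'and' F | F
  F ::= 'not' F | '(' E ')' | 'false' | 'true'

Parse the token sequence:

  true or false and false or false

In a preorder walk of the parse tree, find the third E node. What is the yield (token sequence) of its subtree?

true

[E [E [E [T [F true]]] or [T [T [F false]] and [F false]]] or [T [F false]]]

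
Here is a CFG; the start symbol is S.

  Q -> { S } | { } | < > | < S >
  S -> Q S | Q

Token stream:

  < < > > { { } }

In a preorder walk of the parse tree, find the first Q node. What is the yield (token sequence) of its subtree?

< < > >

[S [Q < [S [Q < >]] >] [S [Q { [S [Q { }]] }]]]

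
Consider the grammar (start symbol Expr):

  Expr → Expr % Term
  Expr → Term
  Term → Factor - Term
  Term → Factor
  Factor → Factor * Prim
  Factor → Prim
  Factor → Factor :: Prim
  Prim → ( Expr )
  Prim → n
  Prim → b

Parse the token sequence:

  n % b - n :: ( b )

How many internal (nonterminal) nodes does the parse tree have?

[Expr [Expr [Term [Factor [Prim n]]]] % [Term [Factor [Prim b]] - [Term [Factor [Factor [Prim n]] :: [Prim ( [Expr [Term [Factor [Prim b]]]] )]]]]]

17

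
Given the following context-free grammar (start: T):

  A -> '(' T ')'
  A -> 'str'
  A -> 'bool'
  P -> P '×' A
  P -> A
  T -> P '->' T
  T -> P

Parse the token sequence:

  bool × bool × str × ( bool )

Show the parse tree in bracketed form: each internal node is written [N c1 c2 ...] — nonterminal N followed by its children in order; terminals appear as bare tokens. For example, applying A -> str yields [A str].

[T [P [P [P [P [A bool]] × [A bool]] × [A str]] × [A ( [T [P [A bool]]] )]]]

T
P
P × A
P × A × A
P × A × A × A
A × A × A × A
bool × A × A × A
bool × bool × A × A
bool × bool × str × A
bool × bool × str × ( T )
bool × bool × str × ( P )
bool × bool × str × ( A )
bool × bool × str × ( bool )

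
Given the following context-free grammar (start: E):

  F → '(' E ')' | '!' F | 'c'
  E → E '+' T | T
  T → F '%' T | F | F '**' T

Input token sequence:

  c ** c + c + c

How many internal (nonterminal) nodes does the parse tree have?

11

[E [E [E [T [F c] ** [T [F c]]]] + [T [F c]]] + [T [F c]]]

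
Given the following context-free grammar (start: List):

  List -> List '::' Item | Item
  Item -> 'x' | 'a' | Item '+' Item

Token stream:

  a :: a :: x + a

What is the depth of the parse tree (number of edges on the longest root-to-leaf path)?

4

[List [List [List [Item a]] :: [Item a]] :: [Item [Item x] + [Item a]]]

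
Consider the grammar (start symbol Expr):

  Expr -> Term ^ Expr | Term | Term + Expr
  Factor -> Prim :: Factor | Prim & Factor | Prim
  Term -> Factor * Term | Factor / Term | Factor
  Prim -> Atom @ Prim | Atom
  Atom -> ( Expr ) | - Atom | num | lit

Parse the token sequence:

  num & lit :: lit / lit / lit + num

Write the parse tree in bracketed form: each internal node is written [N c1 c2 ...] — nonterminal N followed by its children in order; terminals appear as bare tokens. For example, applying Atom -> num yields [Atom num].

[Expr [Term [Factor [Prim [Atom num]] & [Factor [Prim [Atom lit]] :: [Factor [Prim [Atom lit]]]]] / [Term [Factor [Prim [Atom lit]]] / [Term [Factor [Prim [Atom lit]]]]]] + [Expr [Term [Factor [Prim [Atom num]]]]]]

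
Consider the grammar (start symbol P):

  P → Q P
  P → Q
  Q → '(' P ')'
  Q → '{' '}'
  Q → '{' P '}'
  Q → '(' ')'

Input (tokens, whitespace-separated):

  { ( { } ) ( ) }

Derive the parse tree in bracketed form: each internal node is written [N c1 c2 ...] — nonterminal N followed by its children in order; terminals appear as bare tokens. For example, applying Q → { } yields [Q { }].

P
Q
{ P }
{ Q P }
{ ( P ) P }
{ ( Q ) P }
{ ( { } ) P }
{ ( { } ) Q }
{ ( { } ) ( ) }

[P [Q { [P [Q ( [P [Q { }]] )] [P [Q ( )]]] }]]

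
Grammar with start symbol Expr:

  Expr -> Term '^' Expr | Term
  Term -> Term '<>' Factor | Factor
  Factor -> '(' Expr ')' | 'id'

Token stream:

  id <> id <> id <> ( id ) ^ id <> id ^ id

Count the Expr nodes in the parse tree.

4

[Expr [Term [Term [Term [Term [Factor id]] <> [Factor id]] <> [Factor id]] <> [Factor ( [Expr [Term [Factor id]]] )]] ^ [Expr [Term [Term [Factor id]] <> [Factor id]] ^ [Expr [Term [Factor id]]]]]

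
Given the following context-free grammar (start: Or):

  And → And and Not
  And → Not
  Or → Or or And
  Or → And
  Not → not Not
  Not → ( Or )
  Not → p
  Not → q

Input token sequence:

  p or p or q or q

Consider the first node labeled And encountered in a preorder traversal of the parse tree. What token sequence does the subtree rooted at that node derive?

[Or [Or [Or [Or [And [Not p]]] or [And [Not p]]] or [And [Not q]]] or [And [Not q]]]

p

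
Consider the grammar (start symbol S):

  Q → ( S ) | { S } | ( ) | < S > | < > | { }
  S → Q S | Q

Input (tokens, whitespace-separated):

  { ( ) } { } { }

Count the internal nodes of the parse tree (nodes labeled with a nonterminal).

[S [Q { [S [Q ( )]] }] [S [Q { }] [S [Q { }]]]]

8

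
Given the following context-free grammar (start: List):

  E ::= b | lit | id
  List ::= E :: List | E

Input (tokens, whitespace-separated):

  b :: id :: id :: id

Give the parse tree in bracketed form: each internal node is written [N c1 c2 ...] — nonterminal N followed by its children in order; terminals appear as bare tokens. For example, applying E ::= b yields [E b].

[List [E b] :: [List [E id] :: [List [E id] :: [List [E id]]]]]

List
E :: List
b :: List
b :: E :: List
b :: id :: List
b :: id :: E :: List
b :: id :: id :: List
b :: id :: id :: E
b :: id :: id :: id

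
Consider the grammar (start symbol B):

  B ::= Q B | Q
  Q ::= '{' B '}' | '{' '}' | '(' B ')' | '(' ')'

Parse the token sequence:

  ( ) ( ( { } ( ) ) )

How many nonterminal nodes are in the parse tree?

10

[B [Q ( )] [B [Q ( [B [Q ( [B [Q { }] [B [Q ( )]]] )]] )]]]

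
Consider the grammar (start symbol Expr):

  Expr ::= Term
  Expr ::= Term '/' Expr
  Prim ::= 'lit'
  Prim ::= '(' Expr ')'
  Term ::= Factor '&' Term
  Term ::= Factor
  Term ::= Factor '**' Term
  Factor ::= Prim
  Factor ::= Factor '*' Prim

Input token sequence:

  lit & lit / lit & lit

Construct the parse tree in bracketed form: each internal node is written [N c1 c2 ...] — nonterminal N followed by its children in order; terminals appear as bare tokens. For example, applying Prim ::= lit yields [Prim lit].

[Expr [Term [Factor [Prim lit]] & [Term [Factor [Prim lit]]]] / [Expr [Term [Factor [Prim lit]] & [Term [Factor [Prim lit]]]]]]

Expr
Term / Expr
Factor & Term / Expr
Prim & Term / Expr
lit & Term / Expr
lit & Factor / Expr
lit & Prim / Expr
lit & lit / Expr
lit & lit / Term
lit & lit / Factor & Term
lit & lit / Prim & Term
lit & lit / lit & Term
lit & lit / lit & Factor
lit & lit / lit & Prim
lit & lit / lit & lit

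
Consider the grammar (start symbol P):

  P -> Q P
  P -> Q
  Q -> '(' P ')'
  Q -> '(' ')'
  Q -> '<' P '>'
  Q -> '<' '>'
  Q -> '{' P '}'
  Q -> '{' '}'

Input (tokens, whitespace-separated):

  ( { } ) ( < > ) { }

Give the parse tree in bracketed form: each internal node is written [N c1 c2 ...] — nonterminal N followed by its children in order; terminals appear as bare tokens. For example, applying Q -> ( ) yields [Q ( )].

[P [Q ( [P [Q { }]] )] [P [Q ( [P [Q < >]] )] [P [Q { }]]]]

P
Q P
( P ) P
( Q ) P
( { } ) P
( { } ) Q P
( { } ) ( P ) P
( { } ) ( Q ) P
( { } ) ( < > ) P
( { } ) ( < > ) Q
( { } ) ( < > ) { }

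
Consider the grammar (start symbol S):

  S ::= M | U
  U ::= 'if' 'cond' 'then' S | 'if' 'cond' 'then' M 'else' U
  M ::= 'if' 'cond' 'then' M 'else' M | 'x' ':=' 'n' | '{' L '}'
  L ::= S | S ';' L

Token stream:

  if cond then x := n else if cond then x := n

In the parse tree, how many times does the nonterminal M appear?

[S [U if cond then [M x := n] else [U if cond then [S [M x := n]]]]]

2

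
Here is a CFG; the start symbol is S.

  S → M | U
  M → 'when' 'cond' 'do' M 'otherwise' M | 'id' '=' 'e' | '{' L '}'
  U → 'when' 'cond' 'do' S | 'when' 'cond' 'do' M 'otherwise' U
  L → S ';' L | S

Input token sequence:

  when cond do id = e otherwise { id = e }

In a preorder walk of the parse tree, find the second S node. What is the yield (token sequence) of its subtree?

id = e

[S [M when cond do [M id = e] otherwise [M { [L [S [M id = e]]] }]]]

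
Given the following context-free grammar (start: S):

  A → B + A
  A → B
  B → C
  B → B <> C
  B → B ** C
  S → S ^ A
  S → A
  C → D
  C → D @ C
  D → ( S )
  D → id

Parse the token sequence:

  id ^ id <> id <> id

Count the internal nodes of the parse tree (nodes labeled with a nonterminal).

[S [S [A [B [C [D id]]]]] ^ [A [B [B [B [C [D id]]] <> [C [D id]]] <> [C [D id]]]]]

16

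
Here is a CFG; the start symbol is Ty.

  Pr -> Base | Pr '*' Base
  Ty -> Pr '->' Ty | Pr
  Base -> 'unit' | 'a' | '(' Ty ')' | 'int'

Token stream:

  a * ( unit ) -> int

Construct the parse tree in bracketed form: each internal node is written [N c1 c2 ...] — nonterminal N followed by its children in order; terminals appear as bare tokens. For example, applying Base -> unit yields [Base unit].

[Ty [Pr [Pr [Base a]] * [Base ( [Ty [Pr [Base unit]]] )]] -> [Ty [Pr [Base int]]]]

Ty
Pr -> Ty
Pr * Base -> Ty
Base * Base -> Ty
a * Base -> Ty
a * ( Ty ) -> Ty
a * ( Pr ) -> Ty
a * ( Base ) -> Ty
a * ( unit ) -> Ty
a * ( unit ) -> Pr
a * ( unit ) -> Base
a * ( unit ) -> int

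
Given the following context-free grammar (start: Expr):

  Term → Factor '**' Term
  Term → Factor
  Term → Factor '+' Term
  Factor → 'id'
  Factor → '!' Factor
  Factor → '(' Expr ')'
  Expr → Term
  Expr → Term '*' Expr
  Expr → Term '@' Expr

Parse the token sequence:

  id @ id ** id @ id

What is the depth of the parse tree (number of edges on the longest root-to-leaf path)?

[Expr [Term [Factor id]] @ [Expr [Term [Factor id] ** [Term [Factor id]]] @ [Expr [Term [Factor id]]]]]

5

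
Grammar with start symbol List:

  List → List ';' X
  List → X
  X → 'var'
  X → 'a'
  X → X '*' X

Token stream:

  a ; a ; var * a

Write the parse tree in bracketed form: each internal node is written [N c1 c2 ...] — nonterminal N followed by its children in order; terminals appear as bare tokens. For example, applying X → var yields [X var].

List
List ; X
List ; X ; X
X ; X ; X
a ; X ; X
a ; a ; X
a ; a ; X * X
a ; a ; var * X
a ; a ; var * a

[List [List [List [X a]] ; [X a]] ; [X [X var] * [X a]]]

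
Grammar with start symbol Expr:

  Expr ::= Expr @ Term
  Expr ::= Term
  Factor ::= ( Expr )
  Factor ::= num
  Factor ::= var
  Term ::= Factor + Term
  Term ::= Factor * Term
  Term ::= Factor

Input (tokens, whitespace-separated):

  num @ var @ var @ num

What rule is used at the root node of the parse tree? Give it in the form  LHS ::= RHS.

[Expr [Expr [Expr [Expr [Term [Factor num]]] @ [Term [Factor var]]] @ [Term [Factor var]]] @ [Term [Factor num]]]

Expr ::= Expr @ Term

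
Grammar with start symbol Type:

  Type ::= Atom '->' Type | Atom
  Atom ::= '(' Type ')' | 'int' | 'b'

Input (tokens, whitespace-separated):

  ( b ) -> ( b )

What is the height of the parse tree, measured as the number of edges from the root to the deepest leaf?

5

[Type [Atom ( [Type [Atom b]] )] -> [Type [Atom ( [Type [Atom b]] )]]]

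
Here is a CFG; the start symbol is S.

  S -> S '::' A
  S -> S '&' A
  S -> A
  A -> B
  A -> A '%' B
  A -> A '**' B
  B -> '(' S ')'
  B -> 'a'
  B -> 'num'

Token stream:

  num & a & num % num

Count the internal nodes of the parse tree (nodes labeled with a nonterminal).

[S [S [S [A [B num]]] & [A [B a]]] & [A [A [B num]] % [B num]]]

11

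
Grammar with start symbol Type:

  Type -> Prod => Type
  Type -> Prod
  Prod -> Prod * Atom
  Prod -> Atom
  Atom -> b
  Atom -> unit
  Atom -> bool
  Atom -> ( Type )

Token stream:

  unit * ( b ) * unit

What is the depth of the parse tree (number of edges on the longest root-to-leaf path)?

7

[Type [Prod [Prod [Prod [Atom unit]] * [Atom ( [Type [Prod [Atom b]]] )]] * [Atom unit]]]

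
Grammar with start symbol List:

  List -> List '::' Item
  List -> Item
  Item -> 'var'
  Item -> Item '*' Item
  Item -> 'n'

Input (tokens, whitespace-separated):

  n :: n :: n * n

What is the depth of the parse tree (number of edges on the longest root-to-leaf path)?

[List [List [List [Item n]] :: [Item n]] :: [Item [Item n] * [Item n]]]

4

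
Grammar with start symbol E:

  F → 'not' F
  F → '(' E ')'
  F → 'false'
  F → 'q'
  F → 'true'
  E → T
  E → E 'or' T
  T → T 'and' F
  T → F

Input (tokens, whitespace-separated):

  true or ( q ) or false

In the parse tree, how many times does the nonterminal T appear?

[E [E [E [T [F true]]] or [T [F ( [E [T [F q]]] )]]] or [T [F false]]]

4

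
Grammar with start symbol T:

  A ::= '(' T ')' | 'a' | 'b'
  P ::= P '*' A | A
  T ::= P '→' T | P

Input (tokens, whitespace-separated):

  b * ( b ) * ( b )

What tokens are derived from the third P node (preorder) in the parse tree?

b

[T [P [P [P [A b]] * [A ( [T [P [A b]]] )]] * [A ( [T [P [A b]]] )]]]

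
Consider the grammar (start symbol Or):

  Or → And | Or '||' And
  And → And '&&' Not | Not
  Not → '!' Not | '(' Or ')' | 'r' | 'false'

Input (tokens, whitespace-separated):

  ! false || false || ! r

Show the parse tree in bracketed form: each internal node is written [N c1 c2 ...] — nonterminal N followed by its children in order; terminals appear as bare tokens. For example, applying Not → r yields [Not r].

[Or [Or [Or [And [Not ! [Not false]]]] || [And [Not false]]] || [And [Not ! [Not r]]]]

Or
Or || And
Or || And || And
And || And || And
Not || And || And
! Not || And || And
! false || And || And
! false || Not || And
! false || false || And
! false || false || Not
! false || false || ! Not
! false || false || ! r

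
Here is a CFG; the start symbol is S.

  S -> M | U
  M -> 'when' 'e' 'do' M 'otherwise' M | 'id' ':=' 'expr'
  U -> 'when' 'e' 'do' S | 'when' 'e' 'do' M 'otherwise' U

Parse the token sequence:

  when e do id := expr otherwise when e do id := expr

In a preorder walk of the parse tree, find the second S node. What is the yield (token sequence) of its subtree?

[S [U when e do [M id := expr] otherwise [U when e do [S [M id := expr]]]]]

id := expr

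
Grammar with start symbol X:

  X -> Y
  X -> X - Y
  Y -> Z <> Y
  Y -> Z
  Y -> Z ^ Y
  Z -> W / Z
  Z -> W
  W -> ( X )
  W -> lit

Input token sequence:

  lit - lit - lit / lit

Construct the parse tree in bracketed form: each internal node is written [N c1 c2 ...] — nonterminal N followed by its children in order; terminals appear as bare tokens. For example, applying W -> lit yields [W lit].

X
X - Y
X - Y - Y
Y - Y - Y
Z - Y - Y
W - Y - Y
lit - Y - Y
lit - Z - Y
lit - W - Y
lit - lit - Y
lit - lit - Z
lit - lit - W / Z
lit - lit - lit / Z
lit - lit - lit / W
lit - lit - lit / lit

[X [X [X [Y [Z [W lit]]]] - [Y [Z [W lit]]]] - [Y [Z [W lit] / [Z [W lit]]]]]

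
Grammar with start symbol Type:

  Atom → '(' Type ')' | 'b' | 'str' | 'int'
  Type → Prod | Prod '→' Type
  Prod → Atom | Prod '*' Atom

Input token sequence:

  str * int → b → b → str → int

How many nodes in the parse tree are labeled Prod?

[Type [Prod [Prod [Atom str]] * [Atom int]] → [Type [Prod [Atom b]] → [Type [Prod [Atom b]] → [Type [Prod [Atom str]] → [Type [Prod [Atom int]]]]]]]

6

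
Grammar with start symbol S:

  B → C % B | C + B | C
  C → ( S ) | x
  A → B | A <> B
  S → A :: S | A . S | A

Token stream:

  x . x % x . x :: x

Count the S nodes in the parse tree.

4

[S [A [B [C x]]] . [S [A [B [C x] % [B [C x]]]] . [S [A [B [C x]]] :: [S [A [B [C x]]]]]]]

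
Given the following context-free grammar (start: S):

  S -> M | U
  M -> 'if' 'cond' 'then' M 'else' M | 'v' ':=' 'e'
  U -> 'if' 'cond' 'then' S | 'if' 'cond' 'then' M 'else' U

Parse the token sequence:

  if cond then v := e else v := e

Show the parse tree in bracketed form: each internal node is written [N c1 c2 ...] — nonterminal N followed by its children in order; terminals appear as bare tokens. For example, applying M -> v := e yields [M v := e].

[S [M if cond then [M v := e] else [M v := e]]]

S
M
if cond then M else M
if cond then v := e else M
if cond then v := e else v := e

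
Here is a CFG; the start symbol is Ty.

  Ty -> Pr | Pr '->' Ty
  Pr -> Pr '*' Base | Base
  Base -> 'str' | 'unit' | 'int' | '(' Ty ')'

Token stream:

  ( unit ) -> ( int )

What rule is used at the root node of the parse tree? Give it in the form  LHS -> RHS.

Ty -> Pr '->' Ty

[Ty [Pr [Base ( [Ty [Pr [Base unit]]] )]] -> [Ty [Pr [Base ( [Ty [Pr [Base int]]] )]]]]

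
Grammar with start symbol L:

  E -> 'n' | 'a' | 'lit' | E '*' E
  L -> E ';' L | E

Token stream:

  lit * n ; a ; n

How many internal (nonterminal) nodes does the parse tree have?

8

[L [E [E lit] * [E n]] ; [L [E a] ; [L [E n]]]]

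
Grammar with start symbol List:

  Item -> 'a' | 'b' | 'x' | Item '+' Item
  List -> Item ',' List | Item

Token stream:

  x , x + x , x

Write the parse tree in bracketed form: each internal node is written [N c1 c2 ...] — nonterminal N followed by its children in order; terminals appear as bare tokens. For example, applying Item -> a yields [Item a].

List
Item , List
x , List
x , Item , List
x , Item + Item , List
x , x + Item , List
x , x + x , List
x , x + x , Item
x , x + x , x

[List [Item x] , [List [Item [Item x] + [Item x]] , [List [Item x]]]]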